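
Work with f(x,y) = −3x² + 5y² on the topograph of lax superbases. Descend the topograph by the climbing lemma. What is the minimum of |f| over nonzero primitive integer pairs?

descent: ρ → (5,0,-3)
descent: ρ → (-3,6,2)  [lands on river]
river: ρ → (2,6,-3)
closes: descent 2, river 2
min |a| on river = 2

2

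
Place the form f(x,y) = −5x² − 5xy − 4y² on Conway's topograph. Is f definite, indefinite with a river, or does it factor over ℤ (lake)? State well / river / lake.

D = b²−4ac = (-5)² − 4·(-5)·(-4) = -55
D < 0 ⇒ definite ⇒ every region one sign ⇒ single well

well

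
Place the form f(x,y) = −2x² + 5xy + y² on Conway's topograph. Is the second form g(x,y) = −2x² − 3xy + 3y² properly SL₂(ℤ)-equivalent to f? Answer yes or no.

D₁ = 33, D₂ = 33
river cycle of f (length 4): (1, 5, -2), (-2, 3, 3), (3, 3, -2), (-2, 5, 1)
river cycle of g (length 4): (3, 3, -2), (-2, 5, 1), (1, 5, -2), (-2, 3, 3)
cycles coincide ⇒ equivalent

yes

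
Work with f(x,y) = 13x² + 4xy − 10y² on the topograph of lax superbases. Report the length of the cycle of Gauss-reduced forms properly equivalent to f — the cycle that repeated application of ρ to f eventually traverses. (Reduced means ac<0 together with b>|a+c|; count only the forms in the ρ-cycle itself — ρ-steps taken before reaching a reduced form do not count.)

D = 536, ⌊√D⌋ = 23
river: ρ → (-10,16,7)
river: ρ → (7,12,-14)
river: ρ → (-14,16,5)
river: ρ → (5,14,-17)
river: ρ → (-17,20,2)
river: ρ → (2,20,-17)
river: ρ → (-17,14,5)
river: ρ → (5,16,-14)
river: ρ → (-14,12,7)
river: ρ → (7,16,-10)
river: ρ → (-10,4,13)
river: ρ → (13,22,-1)
river: ρ → (-1,22,13)
river: ρ → (13,4,-10)
ρ-cycle length = 14 (tail of 0 descent steps not counted)

14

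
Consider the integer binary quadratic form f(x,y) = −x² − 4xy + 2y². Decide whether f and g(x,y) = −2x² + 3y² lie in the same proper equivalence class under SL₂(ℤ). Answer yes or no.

D₁ = 24, D₂ = 24
river cycle of f (length 2): (2, 4, -1), (-1, 4, 2)
river cycle of g (length 2): (-2, 4, 1), (1, 4, -2)
cycles differ ⇒ inequivalent

no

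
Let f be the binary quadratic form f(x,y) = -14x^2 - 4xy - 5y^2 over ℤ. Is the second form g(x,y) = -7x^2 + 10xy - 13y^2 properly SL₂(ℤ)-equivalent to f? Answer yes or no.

D₁ = -264, D₂ = -264
f is negative-definite; reduce −f:
−f: flip: (14,4,5)→(5,-4,14)
−f: reduced (well bottom): (5,-4,14) with a≤c, −a<b≤a
flip sign back: reduced form of f is (-5,4,-14)
g is negative-definite; reduce −g:
−g: translate: b→4 (≡-10 mod 14), so (7,-10,13)→(7,4,10)
−g: reduced (well bottom): (7,4,10) with a≤c, −a<b≤a
flip sign back: reduced form of g is (-7,-4,-10)
reduced forms (-5, 4, -14) vs (-7, -4, -10) ⇒ inequivalent

no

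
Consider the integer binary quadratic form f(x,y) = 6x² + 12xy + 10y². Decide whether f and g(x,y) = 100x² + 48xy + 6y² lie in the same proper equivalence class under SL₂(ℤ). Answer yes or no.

D₁ = -96, D₂ = -96
f: translate: b→0 (≡12 mod 12), so (6,12,10)→(6,0,4)
f: flip: (6,0,4)→(4,0,6)
f: reduced (well bottom): (4,0,6) with a≤c, −a<b≤a
g: flip: (100,48,6)→(6,-48,100)
g: translate: b→0 (≡-48 mod 12), so (6,-48,100)→(6,0,4)
g: flip: (6,0,4)→(4,0,6)
g: reduced (well bottom): (4,0,6) with a≤c, −a<b≤a
reduced forms (4, 0, 6) vs (4, 0, 6) ⇒ equivalent

yes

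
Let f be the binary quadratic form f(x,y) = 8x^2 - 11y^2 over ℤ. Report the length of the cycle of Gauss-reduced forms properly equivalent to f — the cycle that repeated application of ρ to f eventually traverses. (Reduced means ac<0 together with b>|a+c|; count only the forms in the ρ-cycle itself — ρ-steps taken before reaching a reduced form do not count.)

D = 352, ⌊√D⌋ = 18
descent: ρ → (-11,0,8)
descent: ρ → (8,16,-3)  [lands on river]
river: ρ → (-3,14,13)
river: ρ → (13,12,-4)
river: ρ → (-4,12,13)
river: ρ → (13,14,-3)
river: ρ → (-3,16,8)
ρ-cycle length = 6 (tail of 2 descent steps not counted)

6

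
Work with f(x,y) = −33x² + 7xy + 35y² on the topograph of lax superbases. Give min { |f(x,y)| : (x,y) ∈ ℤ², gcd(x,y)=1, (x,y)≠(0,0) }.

river: ρ → (35,63,-5)
river: ρ → (-5,67,9)
river: ρ → (9,59,-33)
river: ρ → (-33,7,35)
closes: descent 0, river 4
min |a| on river = 5

5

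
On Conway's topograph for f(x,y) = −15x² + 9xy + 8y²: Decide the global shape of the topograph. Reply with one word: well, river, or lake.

D = b²−4ac = 9² − 4·(-15)·8 = 561
D > 0 non-square ⇒ indefinite ⇒ periodic river

river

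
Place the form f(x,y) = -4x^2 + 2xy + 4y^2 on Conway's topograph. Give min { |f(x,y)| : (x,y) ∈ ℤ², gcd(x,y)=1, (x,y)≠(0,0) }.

river: ρ → (4,6,-2)
river: ρ → (-2,6,4)
river: ρ → (4,2,-4)
river: ρ → (-4,6,2)
river: ρ → (2,6,-4)
river: ρ → (-4,2,4)
closes: descent 0, river 6
min |a| on river = 2

2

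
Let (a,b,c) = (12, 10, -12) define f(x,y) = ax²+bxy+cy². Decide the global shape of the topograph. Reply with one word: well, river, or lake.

D = b²−4ac = 10² − 4·12·(-12) = 676
D = 26² is a perfect square ⇒ form factors over ℤ ⇒ lakes

lake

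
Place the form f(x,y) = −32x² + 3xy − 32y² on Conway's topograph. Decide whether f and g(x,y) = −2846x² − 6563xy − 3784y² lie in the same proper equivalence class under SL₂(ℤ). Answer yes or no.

D₁ = -4087, D₂ = -4087
f is negative-definite; reduce −f:
−f: flip: (32,-3,32)→(32,3,32)
−f: reduced (well bottom): (32,3,32) with a≤c, −a<b≤a
flip sign back: reduced form of f is (-32,-3,-32)
g is negative-definite; reduce −g:
−g: translate: b→871 (≡6563 mod 5692), so (2846,6563,3784)→(2846,871,67)
−g: flip: (2846,871,67)→(67,-871,2846)
−g: translate: b→67 (≡-871 mod 134), so (67,-871,2846)→(67,67,32)
−g: flip: (67,67,32)→(32,-67,67)
−g: translate: b→-3 (≡-67 mod 64), so (32,-67,67)→(32,-3,32)
−g: flip: (32,-3,32)→(32,3,32)
−g: reduced (well bottom): (32,3,32) with a≤c, −a<b≤a
flip sign back: reduced form of g is (-32,-3,-32)
reduced forms (-32, -3, -32) vs (-32, -3, -32) ⇒ equivalent

yes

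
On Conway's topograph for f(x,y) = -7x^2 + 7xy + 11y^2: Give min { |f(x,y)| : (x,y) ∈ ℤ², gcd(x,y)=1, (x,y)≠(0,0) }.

river: ρ → (11,15,-3)
river: ρ → (-3,15,11)
river: ρ → (11,7,-7)
river: ρ → (-7,7,11)
closes: descent 0, river 4
min |a| on river = 3

3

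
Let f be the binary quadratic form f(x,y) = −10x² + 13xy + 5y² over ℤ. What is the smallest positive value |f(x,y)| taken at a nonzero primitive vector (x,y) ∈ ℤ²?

river: ρ → (5,17,-4)
river: ρ → (-4,15,9)
river: ρ → (9,3,-10)
river: ρ → (-10,17,2)
river: ρ → (2,19,-1)
river: ρ → (-1,19,2)
river: ρ → (2,17,-10)
river: ρ → (-10,3,9)
river: ρ → (9,15,-4)
river: ρ → (-4,17,5)
river: ρ → (5,13,-10)
river: ρ → (-10,7,8)
river: ρ → (8,9,-9)
river: ρ → (-9,9,8)
river: ρ → (8,7,-10)
river: ρ → (-10,13,5)
closes: descent 0, river 16
min |a| on river = 1

1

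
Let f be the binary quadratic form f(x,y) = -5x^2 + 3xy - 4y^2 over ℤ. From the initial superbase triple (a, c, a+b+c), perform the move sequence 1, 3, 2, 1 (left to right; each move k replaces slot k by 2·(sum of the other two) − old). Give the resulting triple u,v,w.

start (-5,-4,-6) = (f(1,0),f(0,1),f(1,1))
replace slot 1: 2·((-4)+(-6)) − (-5) = -15 → (-15,-4,-6)
replace slot 3: 2·((-15)+(-4)) − (-6) = -32 → (-15,-4,-32)
replace slot 2: 2·((-15)+(-32)) − (-4) = -90 → (-15,-90,-32)
replace slot 1: 2·((-90)+(-32)) − (-15) = -229 → (-229,-90,-32)

-229,-90,-32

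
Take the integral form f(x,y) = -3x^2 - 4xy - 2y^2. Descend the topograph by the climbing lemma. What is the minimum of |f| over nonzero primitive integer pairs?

translate: b→-2 (≡4 mod 6), so (3,4,2)→(3,-2,1)
flip: (3,-2,1)→(1,2,3)
translate: b→0 (≡2 mod 2), so (1,2,3)→(1,0,2)
reduced (well bottom): (1,0,2) with a≤c, −a<b≤a
well minimum |f| = |-1| = 1 (negative-definite)

1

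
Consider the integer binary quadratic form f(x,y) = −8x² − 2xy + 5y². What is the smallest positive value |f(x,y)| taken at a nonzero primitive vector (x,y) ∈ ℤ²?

descent: ρ → (5,12,-1)  [lands on river]
river: ρ → (-1,12,5)
river: ρ → (5,8,-5)
river: ρ → (-5,12,1)
river: ρ → (1,12,-5)
river: ρ → (-5,8,5)
closes: descent 1, river 6
min |a| on river = 1

1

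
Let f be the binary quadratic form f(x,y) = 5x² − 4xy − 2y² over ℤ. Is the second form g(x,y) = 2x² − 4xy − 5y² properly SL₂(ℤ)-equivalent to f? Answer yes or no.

D₁ = 56, D₂ = 56
river cycle of f (length 4): (-2, 4, 5), (5, 6, -1), (-1, 6, 5), (5, 4, -2)
river cycle of g (length 4): (-5, 4, 2), (2, 4, -5), (-5, 6, 1), (1, 6, -5)
cycles differ ⇒ inequivalent

no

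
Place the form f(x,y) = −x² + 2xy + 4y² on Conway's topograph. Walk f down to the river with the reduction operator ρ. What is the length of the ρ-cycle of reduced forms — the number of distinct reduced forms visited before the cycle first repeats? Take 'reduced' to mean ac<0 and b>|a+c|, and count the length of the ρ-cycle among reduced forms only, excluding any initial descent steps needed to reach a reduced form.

D = 20, ⌊√D⌋ = 4
descent: ρ → (4,-2,-1)
descent: ρ → (-1,4,1)  [lands on river]
river: ρ → (1,4,-1)
ρ-cycle length = 2 (tail of 2 descent steps not counted)

2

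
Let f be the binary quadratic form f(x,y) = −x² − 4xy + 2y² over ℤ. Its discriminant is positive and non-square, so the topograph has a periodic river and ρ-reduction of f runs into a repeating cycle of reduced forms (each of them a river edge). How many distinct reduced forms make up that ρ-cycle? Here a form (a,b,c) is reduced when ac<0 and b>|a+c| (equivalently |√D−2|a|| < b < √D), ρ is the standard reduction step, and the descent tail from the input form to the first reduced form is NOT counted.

D = 24, ⌊√D⌋ = 4
descent: ρ → (2,4,-1)  [lands on river]
river: ρ → (-1,4,2)
ρ-cycle length = 2 (tail of 1 descent step not counted)

2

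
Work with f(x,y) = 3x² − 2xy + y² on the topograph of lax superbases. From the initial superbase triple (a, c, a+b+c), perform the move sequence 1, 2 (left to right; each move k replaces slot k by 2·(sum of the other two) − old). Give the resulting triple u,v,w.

start (3,1,2) = (f(1,0),f(0,1),f(1,1))
replace slot 1: 2·(1+2) − 3 = 3 → (3,1,2)
replace slot 2: 2·(3+2) − 1 = 9 → (3,9,2)

3,9,2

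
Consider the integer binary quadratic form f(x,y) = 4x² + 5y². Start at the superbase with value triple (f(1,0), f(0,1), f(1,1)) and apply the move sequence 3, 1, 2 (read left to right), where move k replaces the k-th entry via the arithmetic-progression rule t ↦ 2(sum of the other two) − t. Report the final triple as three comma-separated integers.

start (4,5,9) = (f(1,0),f(0,1),f(1,1))
replace slot 3: 2·(4+5) − 9 = 9 → (4,5,9)
replace slot 1: 2·(5+9) − 4 = 24 → (24,5,9)
replace slot 2: 2·(24+9) − 5 = 61 → (24,61,9)

24,61,9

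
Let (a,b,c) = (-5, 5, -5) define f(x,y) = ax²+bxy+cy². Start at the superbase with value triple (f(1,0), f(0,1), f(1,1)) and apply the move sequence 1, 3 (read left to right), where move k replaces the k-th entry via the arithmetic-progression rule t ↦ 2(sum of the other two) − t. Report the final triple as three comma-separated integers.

start (-5,-5,-5) = (f(1,0),f(0,1),f(1,1))
replace slot 1: 2·((-5)+(-5)) − (-5) = -15 → (-15,-5,-5)
replace slot 3: 2·((-15)+(-5)) − (-5) = -35 → (-15,-5,-35)

-15,-5,-35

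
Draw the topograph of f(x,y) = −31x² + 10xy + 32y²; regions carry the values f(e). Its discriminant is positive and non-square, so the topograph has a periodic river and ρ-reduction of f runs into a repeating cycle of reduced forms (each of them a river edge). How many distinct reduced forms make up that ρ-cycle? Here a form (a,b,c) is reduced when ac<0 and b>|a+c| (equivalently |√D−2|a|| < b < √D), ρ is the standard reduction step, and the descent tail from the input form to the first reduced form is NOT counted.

D = 4068, ⌊√D⌋ = 63
river: ρ → (32,54,-9)
river: ρ → (-9,54,32)
river: ρ → (32,10,-31)
river: ρ → (-31,52,11)
river: ρ → (11,58,-16)
river: ρ → (-16,38,41)
river: ρ → (41,44,-13)
river: ρ → (-13,60,9)
river: ρ → (9,48,-49)
river: ρ → (-49,50,8)
river: ρ → (8,62,-7)
river: ρ → (-7,50,56)
river: ρ → (56,62,-1)
river: ρ → (-1,62,56)
river: ρ → (56,50,-7)
river: ρ → (-7,62,8)
river: ρ → (8,50,-49)
river: ρ → (-49,48,9)
river: ρ → (9,60,-13)
river: ρ → (-13,44,41)
river: ρ → (41,38,-16)
river: ρ → (-16,58,11)
river: ρ → (11,52,-31)
river: ρ → (-31,10,32)
ρ-cycle length = 24 (tail of 0 descent steps not counted)

24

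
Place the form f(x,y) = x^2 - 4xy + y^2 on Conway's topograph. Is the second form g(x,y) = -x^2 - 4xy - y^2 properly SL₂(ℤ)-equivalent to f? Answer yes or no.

D₁ = 12, D₂ = 12
river cycle of f (length 2): (1, 2, -2), (-2, 2, 1)
river cycle of g (length 2): (-1, 2, 2), (2, 2, -1)
cycles differ ⇒ inequivalent

no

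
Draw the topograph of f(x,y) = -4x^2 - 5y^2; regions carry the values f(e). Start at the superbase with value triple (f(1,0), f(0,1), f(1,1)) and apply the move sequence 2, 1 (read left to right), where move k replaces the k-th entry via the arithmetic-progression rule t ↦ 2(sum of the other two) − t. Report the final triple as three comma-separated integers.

start (-4,-5,-9) = (f(1,0),f(0,1),f(1,1))
replace slot 2: 2·((-4)+(-9)) − (-5) = -21 → (-4,-21,-9)
replace slot 1: 2·((-21)+(-9)) − (-4) = -56 → (-56,-21,-9)

-56,-21,-9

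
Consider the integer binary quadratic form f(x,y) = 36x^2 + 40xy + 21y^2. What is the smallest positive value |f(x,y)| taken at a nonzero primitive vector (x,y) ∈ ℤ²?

translate: b→-32 (≡40 mod 72), so (36,40,21)→(36,-32,17)
flip: (36,-32,17)→(17,32,36)
translate: b→-2 (≡32 mod 34), so (17,32,36)→(17,-2,21)
reduced (well bottom): (17,-2,21) with a≤c, −a<b≤a
well minimum = a = 17

17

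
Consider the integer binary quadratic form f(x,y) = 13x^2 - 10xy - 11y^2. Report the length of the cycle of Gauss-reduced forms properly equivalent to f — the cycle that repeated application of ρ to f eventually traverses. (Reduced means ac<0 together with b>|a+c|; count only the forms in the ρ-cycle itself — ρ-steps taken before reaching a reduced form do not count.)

D = 672, ⌊√D⌋ = 25
descent: ρ → (-11,10,13)  [lands on river]
river: ρ → (13,16,-8)
river: ρ → (-8,16,13)
river: ρ → (13,10,-11)
river: ρ → (-11,12,12)
river: ρ → (12,12,-11)
ρ-cycle length = 6 (tail of 1 descent step not counted)

6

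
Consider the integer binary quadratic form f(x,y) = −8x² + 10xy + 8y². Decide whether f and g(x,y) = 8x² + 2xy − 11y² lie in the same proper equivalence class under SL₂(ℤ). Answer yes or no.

D₁ = 356, D₂ = 356
river cycle of f (length 14): (8, 6, -10), (-10, 14, 4), (4, 18, -2), (-2, 18, 4), (4, 14, -10), (-10, 6, 8), (8, 10, -8), (-8, 6, 10), (10, 14, -4), (-4, 18, 2), … (4 more)
river cycle of g (length 10): (8, 18, -1), (-1, 18, 8), (8, 14, -5), (-5, 16, 5), (5, 14, -8), (-8, 18, 1), (1, 18, -8), (-8, 14, 5), (5, 16, -5), (-5, 14, 8)
cycles differ ⇒ inequivalent

no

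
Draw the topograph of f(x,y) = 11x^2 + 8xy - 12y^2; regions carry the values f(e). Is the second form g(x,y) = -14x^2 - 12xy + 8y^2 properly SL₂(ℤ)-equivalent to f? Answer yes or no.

D₁ = 592, D₂ = 592
river cycle of f (length 6): (-12, 16, 7), (7, 12, -16), (-16, 20, 3), (3, 22, -9), (-9, 14, 11), (11, 8, -12)
river cycle of g (length 6): (8, 12, -14), (-14, 16, 6), (6, 20, -8), (-8, 12, 14), (14, 16, -6), (-6, 20, 8)
cycles differ ⇒ inequivalent

no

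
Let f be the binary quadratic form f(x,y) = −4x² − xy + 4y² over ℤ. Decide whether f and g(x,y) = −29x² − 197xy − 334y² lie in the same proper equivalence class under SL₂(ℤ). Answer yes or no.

D₁ = 65, D₂ = 65
river cycle of f (length 6): (4, 1, -4), (-4, 7, 1), (1, 7, -4), (-4, 1, 4), (4, 7, -1), (-1, 7, 4)
river cycle of g (length 6): (-4, 7, 1), (1, 7, -4), (-4, 1, 4), (4, 7, -1), (-1, 7, 4), (4, 1, -4)
cycles coincide ⇒ equivalent

yes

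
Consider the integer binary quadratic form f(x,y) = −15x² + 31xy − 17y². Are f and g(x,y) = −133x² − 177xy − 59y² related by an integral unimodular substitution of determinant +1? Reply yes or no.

D₁ = -59, D₂ = -59
f is negative-definite; reduce −f:
−f: translate: b→-1 (≡-31 mod 30), so (15,-31,17)→(15,-1,1)
−f: flip: (15,-1,1)→(1,1,15)
−f: reduced (well bottom): (1,1,15) with a≤c, −a<b≤a
flip sign back: reduced form of f is (-1,-1,-15)
g is negative-definite; reduce −g:
−g: translate: b→-89 (≡177 mod 266), so (133,177,59)→(133,-89,15)
−g: flip: (133,-89,15)→(15,89,133)
−g: translate: b→-1 (≡89 mod 30), so (15,89,133)→(15,-1,1)
−g: flip: (15,-1,1)→(1,1,15)
−g: reduced (well bottom): (1,1,15) with a≤c, −a<b≤a
flip sign back: reduced form of g is (-1,-1,-15)
reduced forms (-1, -1, -15) vs (-1, -1, -15) ⇒ equivalent

yes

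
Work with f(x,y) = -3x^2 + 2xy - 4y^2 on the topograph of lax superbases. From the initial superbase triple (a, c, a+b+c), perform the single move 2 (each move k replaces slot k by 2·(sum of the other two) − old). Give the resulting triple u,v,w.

start (-3,-4,-5) = (f(1,0),f(0,1),f(1,1))
replace slot 2: 2·((-3)+(-5)) − (-4) = -12 → (-3,-12,-5)

-3,-12,-5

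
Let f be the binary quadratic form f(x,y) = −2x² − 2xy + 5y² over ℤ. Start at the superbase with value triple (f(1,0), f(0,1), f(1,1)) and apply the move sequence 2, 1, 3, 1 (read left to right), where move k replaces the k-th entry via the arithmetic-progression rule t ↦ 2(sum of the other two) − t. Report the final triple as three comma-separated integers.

start (-2,5,1) = (f(1,0),f(0,1),f(1,1))
replace slot 2: 2·((-2)+1) − 5 = -7 → (-2,-7,1)
replace slot 1: 2·((-7)+1) − (-2) = -10 → (-10,-7,1)
replace slot 3: 2·((-10)+(-7)) − 1 = -35 → (-10,-7,-35)
replace slot 1: 2·((-7)+(-35)) − (-10) = -74 → (-74,-7,-35)

-74,-7,-35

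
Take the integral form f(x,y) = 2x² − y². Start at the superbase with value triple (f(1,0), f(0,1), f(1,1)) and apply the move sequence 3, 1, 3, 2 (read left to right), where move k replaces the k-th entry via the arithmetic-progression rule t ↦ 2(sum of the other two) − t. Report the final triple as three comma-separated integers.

start (2,-1,1) = (f(1,0),f(0,1),f(1,1))
replace slot 3: 2·(2+(-1)) − 1 = 1 → (2,-1,1)
replace slot 1: 2·((-1)+1) − 2 = -2 → (-2,-1,1)
replace slot 3: 2·((-2)+(-1)) − 1 = -7 → (-2,-1,-7)
replace slot 2: 2·((-2)+(-7)) − (-1) = -17 → (-2,-17,-7)

-2,-17,-7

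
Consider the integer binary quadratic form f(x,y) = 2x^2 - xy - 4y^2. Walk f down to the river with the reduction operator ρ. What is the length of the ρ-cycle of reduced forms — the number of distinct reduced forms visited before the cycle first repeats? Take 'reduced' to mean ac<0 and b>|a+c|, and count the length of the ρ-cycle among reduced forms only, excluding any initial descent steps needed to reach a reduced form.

D = 33, ⌊√D⌋ = 5
descent: ρ → (-4,1,2)
descent: ρ → (2,3,-3)  [lands on river]
river: ρ → (-3,3,2)
river: ρ → (2,5,-1)
river: ρ → (-1,5,2)
ρ-cycle length = 4 (tail of 2 descent steps not counted)

4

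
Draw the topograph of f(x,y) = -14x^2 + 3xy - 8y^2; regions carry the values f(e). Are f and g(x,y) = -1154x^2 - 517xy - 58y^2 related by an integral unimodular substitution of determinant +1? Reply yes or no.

D₁ = -439, D₂ = -439
f is negative-definite; reduce −f:
−f: flip: (14,-3,8)→(8,3,14)
−f: reduced (well bottom): (8,3,14) with a≤c, −a<b≤a
flip sign back: reduced form of f is (-8,-3,-14)
g is negative-definite; reduce −g:
−g: flip: (1154,517,58)→(58,-517,1154)
−g: translate: b→-53 (≡-517 mod 116), so (58,-517,1154)→(58,-53,14)
−g: flip: (58,-53,14)→(14,53,58)
−g: translate: b→-3 (≡53 mod 28), so (14,53,58)→(14,-3,8)
−g: flip: (14,-3,8)→(8,3,14)
−g: reduced (well bottom): (8,3,14) with a≤c, −a<b≤a
flip sign back: reduced form of g is (-8,-3,-14)
reduced forms (-8, -3, -14) vs (-8, -3, -14) ⇒ equivalent

yes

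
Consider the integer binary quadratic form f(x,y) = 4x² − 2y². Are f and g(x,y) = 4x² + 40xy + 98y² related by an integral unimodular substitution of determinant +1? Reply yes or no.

D₁ = 32, D₂ = 32
river cycle of f (length 2): (-2, 4, 2), (2, 4, -2)
river cycle of g (length 2): (-2, 4, 2), (2, 4, -2)
cycles coincide ⇒ equivalent

yes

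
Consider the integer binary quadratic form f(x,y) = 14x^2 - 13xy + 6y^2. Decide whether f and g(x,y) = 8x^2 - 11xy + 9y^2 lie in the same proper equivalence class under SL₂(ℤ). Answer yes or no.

D₁ = -167, D₂ = -167
f: flip: (14,-13,6)→(6,13,14)
f: translate: b→1 (≡13 mod 12), so (6,13,14)→(6,1,7)
f: reduced (well bottom): (6,1,7) with a≤c, −a<b≤a
g: translate: b→5 (≡-11 mod 16), so (8,-11,9)→(8,5,6)
g: flip: (8,5,6)→(6,-5,8)
g: reduced (well bottom): (6,-5,8) with a≤c, −a<b≤a
reduced forms (6, 1, 7) vs (6, -5, 8) ⇒ inequivalent

no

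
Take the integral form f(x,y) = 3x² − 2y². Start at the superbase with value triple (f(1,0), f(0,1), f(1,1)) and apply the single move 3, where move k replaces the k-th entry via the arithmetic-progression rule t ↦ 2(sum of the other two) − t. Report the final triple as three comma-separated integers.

start (3,-2,1) = (f(1,0),f(0,1),f(1,1))
replace slot 3: 2·(3+(-2)) − 1 = 1 → (3,-2,1)

3,-2,1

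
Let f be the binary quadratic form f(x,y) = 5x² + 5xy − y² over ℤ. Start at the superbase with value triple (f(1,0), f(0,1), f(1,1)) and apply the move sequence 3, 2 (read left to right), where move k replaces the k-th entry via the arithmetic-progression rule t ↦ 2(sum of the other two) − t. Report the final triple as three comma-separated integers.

start (5,-1,9) = (f(1,0),f(0,1),f(1,1))
replace slot 3: 2·(5+(-1)) − 9 = -1 → (5,-1,-1)
replace slot 2: 2·(5+(-1)) − (-1) = 9 → (5,9,-1)

5,9,-1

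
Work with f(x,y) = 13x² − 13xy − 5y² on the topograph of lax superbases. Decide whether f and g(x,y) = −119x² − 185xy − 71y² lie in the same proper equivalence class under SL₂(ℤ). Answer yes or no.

D₁ = 429, D₂ = 429
river cycle of f (length 6): (-5, 13, 13), (13, 13, -5), (-5, 17, 7), (7, 11, -11), (-11, 11, 7), (7, 17, -5)
river cycle of g (length 6): (-5, 17, 7), (7, 11, -11), (-11, 11, 7), (7, 17, -5), (-5, 13, 13), (13, 13, -5)
cycles coincide ⇒ equivalent

yes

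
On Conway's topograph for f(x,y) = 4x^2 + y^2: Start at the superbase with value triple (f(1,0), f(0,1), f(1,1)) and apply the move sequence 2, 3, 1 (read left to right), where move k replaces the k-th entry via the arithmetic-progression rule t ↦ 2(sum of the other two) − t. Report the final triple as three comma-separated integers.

start (4,1,5) = (f(1,0),f(0,1),f(1,1))
replace slot 2: 2·(4+5) − 1 = 17 → (4,17,5)
replace slot 3: 2·(4+17) − 5 = 37 → (4,17,37)
replace slot 1: 2·(17+37) − 4 = 104 → (104,17,37)

104,17,37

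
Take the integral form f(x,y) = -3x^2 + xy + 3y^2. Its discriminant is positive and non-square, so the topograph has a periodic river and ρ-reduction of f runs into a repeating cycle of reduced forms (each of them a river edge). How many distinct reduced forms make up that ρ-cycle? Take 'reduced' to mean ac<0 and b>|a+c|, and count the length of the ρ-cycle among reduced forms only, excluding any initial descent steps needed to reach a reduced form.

D = 37, ⌊√D⌋ = 6
river: ρ → (3,5,-1)
river: ρ → (-1,5,3)
river: ρ → (3,1,-3)
river: ρ → (-3,5,1)
river: ρ → (1,5,-3)
river: ρ → (-3,1,3)
ρ-cycle length = 6 (tail of 0 descent steps not counted)

6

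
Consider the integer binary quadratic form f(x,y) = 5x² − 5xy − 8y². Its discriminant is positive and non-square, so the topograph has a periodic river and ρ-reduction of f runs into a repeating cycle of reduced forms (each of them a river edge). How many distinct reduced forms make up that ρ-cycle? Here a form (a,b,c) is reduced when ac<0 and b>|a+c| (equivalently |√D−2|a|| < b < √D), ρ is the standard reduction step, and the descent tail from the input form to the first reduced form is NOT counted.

D = 185, ⌊√D⌋ = 13
descent: ρ → (-8,5,5)  [lands on river]
river: ρ → (5,5,-8)
river: ρ → (-8,11,2)
river: ρ → (2,13,-2)
river: ρ → (-2,11,8)
river: ρ → (8,5,-5)
river: ρ → (-5,5,8)
river: ρ → (8,11,-2)
river: ρ → (-2,13,2)
river: ρ → (2,11,-8)
ρ-cycle length = 10 (tail of 1 descent step not counted)

10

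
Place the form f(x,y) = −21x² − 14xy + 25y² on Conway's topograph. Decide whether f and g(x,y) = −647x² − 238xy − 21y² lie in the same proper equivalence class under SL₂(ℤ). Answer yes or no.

D₁ = 2296, D₂ = 2296
river cycle of f (length 6): (25, 14, -21), (-21, 28, 18), (18, 44, -5), (-5, 46, 9), (9, 44, -10), (-10, 36, 25)
river cycle of g (length 6): (-21, 28, 18), (18, 44, -5), (-5, 46, 9), (9, 44, -10), (-10, 36, 25), (25, 14, -21)
cycles coincide ⇒ equivalent

yes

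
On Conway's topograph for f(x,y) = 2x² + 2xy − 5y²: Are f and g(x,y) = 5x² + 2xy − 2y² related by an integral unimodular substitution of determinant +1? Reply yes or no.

D₁ = 44, D₂ = 44
river cycle of f (length 2): (2, 6, -1), (-1, 6, 2)
river cycle of g (length 2): (-2, 6, 1), (1, 6, -2)
cycles differ ⇒ inequivalent

no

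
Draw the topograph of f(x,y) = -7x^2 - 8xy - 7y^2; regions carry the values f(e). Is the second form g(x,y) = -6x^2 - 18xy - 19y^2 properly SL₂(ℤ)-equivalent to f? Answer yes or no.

D₁ = -132, D₂ = -132
f is negative-definite; reduce −f:
−f: translate: b→-6 (≡8 mod 14), so (7,8,7)→(7,-6,6)
−f: flip: (7,-6,6)→(6,6,7)
−f: reduced (well bottom): (6,6,7) with a≤c, −a<b≤a
flip sign back: reduced form of f is (-6,-6,-7)
g is negative-definite; reduce −g:
−g: translate: b→6 (≡18 mod 12), so (6,18,19)→(6,6,7)
−g: reduced (well bottom): (6,6,7) with a≤c, −a<b≤a
flip sign back: reduced form of g is (-6,-6,-7)
reduced forms (-6, -6, -7) vs (-6, -6, -7) ⇒ equivalent

yes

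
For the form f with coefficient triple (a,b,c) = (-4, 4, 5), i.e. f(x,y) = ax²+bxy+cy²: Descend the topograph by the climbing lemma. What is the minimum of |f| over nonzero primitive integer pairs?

river: ρ → (5,6,-3)
river: ρ → (-3,6,5)
river: ρ → (5,4,-4)
river: ρ → (-4,4,5)
closes: descent 0, river 4
min |a| on river = 3

3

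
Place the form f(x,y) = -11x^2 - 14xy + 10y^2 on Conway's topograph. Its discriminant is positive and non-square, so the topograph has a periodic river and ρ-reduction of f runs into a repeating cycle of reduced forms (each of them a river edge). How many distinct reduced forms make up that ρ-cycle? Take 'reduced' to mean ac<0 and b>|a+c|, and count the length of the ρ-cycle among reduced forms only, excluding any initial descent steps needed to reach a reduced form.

D = 636, ⌊√D⌋ = 25
descent: ρ → (10,14,-11)  [lands on river]
river: ρ → (-11,8,13)
river: ρ → (13,18,-6)
river: ρ → (-6,18,13)
river: ρ → (13,8,-11)
river: ρ → (-11,14,10)
river: ρ → (10,6,-15)
river: ρ → (-15,24,1)
river: ρ → (1,24,-15)
river: ρ → (-15,6,10)
ρ-cycle length = 10 (tail of 1 descent step not counted)

10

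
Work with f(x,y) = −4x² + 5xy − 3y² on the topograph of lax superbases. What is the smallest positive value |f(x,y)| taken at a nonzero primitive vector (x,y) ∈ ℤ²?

translate: b→3 (≡-5 mod 8), so (4,-5,3)→(4,3,2)
flip: (4,3,2)→(2,-3,4)
translate: b→1 (≡-3 mod 4), so (2,-3,4)→(2,1,3)
reduced (well bottom): (2,1,3) with a≤c, −a<b≤a
well minimum |f| = |-2| = 2 (negative-definite)

2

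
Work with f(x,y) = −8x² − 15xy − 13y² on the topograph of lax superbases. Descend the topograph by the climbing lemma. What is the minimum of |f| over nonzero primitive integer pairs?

translate: b→-1 (≡15 mod 16), so (8,15,13)→(8,-1,6)
flip: (8,-1,6)→(6,1,8)
reduced (well bottom): (6,1,8) with a≤c, −a<b≤a
well minimum |f| = |-6| = 6 (negative-definite)

6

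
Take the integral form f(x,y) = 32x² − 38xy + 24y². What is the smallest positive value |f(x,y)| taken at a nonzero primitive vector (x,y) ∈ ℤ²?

translate: b→26 (≡-38 mod 64), so (32,-38,24)→(32,26,18)
flip: (32,26,18)→(18,-26,32)
translate: b→10 (≡-26 mod 36), so (18,-26,32)→(18,10,24)
reduced (well bottom): (18,10,24) with a≤c, −a<b≤a
well minimum = a = 18

18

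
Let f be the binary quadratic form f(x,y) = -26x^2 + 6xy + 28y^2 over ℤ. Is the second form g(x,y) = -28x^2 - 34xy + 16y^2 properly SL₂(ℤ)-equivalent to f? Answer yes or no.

D₁ = 2948, D₂ = 2948
river cycle of f (length 18): (28, 50, -4), (-4, 54, 2), (2, 54, -4), (-4, 50, 28), (28, 6, -26), (-26, 46, 8), (8, 50, -14), (-14, 34, 32), (32, 30, -16), (-16, 34, 28), … (8 more)
river cycle of g (length 18): (16, 34, -28), (-28, 22, 22), (22, 22, -28), (-28, 34, 16), (16, 30, -32), (-32, 34, 14), (14, 50, -8), (-8, 46, 26), (26, 6, -28), (-28, 50, 4), … (8 more)
cycles differ ⇒ inequivalent

no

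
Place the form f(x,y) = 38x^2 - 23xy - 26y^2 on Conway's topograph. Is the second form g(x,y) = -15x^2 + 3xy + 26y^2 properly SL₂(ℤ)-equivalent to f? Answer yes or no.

D₁ = 4481, D₂ = 1569
discriminants differ ⇒ not SL₂(ℤ)-equivalent

no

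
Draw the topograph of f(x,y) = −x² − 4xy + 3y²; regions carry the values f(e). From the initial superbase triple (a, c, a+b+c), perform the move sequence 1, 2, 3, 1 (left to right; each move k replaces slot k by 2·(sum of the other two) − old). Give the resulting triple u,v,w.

start (-1,3,-2) = (f(1,0),f(0,1),f(1,1))
replace slot 1: 2·(3+(-2)) − (-1) = 3 → (3,3,-2)
replace slot 2: 2·(3+(-2)) − 3 = -1 → (3,-1,-2)
replace slot 3: 2·(3+(-1)) − (-2) = 6 → (3,-1,6)
replace slot 1: 2·((-1)+6) − 3 = 7 → (7,-1,6)

7,-1,6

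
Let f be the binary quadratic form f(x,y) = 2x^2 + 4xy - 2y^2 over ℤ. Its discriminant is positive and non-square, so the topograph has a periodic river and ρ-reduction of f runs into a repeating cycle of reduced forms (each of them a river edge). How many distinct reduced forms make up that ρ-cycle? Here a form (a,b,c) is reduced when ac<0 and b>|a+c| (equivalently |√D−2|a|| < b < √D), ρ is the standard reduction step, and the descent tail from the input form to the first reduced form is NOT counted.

D = 32, ⌊√D⌋ = 5
river: ρ → (-2,4,2)
river: ρ → (2,4,-2)
ρ-cycle length = 2 (tail of 0 descent steps not counted)

2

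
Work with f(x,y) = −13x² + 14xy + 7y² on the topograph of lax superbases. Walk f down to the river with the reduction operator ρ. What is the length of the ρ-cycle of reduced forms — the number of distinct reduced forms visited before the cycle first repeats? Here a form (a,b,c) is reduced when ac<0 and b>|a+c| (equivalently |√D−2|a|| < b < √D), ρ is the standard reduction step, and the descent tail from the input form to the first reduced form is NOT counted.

D = 560, ⌊√D⌋ = 23
river: ρ → (7,14,-13)
river: ρ → (-13,12,8)
river: ρ → (8,20,-5)
river: ρ → (-5,20,8)
river: ρ → (8,12,-13)
river: ρ → (-13,14,7)
ρ-cycle length = 6 (tail of 0 descent steps not counted)

6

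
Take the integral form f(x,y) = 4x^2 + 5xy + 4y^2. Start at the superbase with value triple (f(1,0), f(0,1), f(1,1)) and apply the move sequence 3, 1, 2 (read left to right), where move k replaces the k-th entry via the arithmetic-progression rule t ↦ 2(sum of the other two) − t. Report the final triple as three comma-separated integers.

start (4,4,13) = (f(1,0),f(0,1),f(1,1))
replace slot 3: 2·(4+4) − 13 = 3 → (4,4,3)
replace slot 1: 2·(4+3) − 4 = 10 → (10,4,3)
replace slot 2: 2·(10+3) − 4 = 22 → (10,22,3)

10,22,3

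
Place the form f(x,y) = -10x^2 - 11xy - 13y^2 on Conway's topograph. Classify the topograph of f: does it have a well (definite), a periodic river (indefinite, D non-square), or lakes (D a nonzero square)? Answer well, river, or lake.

D = b²−4ac = (-11)² − 4·(-10)·(-13) = -399
D < 0 ⇒ definite ⇒ every region one sign ⇒ single well

well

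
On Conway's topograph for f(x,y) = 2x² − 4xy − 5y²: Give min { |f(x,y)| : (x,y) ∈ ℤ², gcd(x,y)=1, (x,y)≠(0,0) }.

descent: ρ → (-5,4,2)  [lands on river]
river: ρ → (2,4,-5)
river: ρ → (-5,6,1)
river: ρ → (1,6,-5)
closes: descent 1, river 4
min |a| on river = 1

1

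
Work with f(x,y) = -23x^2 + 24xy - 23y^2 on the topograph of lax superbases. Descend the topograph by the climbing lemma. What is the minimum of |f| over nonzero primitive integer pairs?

translate: b→22 (≡-24 mod 46), so (23,-24,23)→(23,22,22)
flip: (23,22,22)→(22,-22,23)
translate: b→22 (≡-22 mod 44), so (22,-22,23)→(22,22,23)
reduced (well bottom): (22,22,23) with a≤c, −a<b≤a
well minimum |f| = |-22| = 22 (negative-definite)

22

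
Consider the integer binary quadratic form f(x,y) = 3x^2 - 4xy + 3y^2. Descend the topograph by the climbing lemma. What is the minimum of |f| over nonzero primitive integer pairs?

translate: b→2 (≡-4 mod 6), so (3,-4,3)→(3,2,2)
flip: (3,2,2)→(2,-2,3)
translate: b→2 (≡-2 mod 4), so (2,-2,3)→(2,2,3)
reduced (well bottom): (2,2,3) with a≤c, −a<b≤a
well minimum = a = 2

2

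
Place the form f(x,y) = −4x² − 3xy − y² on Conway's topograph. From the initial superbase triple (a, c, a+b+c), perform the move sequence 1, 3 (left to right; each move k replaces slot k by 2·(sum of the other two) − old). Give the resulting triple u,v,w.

start (-4,-1,-8) = (f(1,0),f(0,1),f(1,1))
replace slot 1: 2·((-1)+(-8)) − (-4) = -14 → (-14,-1,-8)
replace slot 3: 2·((-14)+(-1)) − (-8) = -22 → (-14,-1,-22)

-14,-1,-22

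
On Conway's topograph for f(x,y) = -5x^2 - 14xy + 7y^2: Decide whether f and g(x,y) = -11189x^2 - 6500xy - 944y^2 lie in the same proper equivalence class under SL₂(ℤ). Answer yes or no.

D₁ = 336, D₂ = 336
river cycle of f (length 4): (7, 14, -5), (-5, 16, 4), (4, 16, -5), (-5, 14, 7)
river cycle of g (length 4): (7, 14, -5), (-5, 16, 4), (4, 16, -5), (-5, 14, 7)
cycles coincide ⇒ equivalent

yes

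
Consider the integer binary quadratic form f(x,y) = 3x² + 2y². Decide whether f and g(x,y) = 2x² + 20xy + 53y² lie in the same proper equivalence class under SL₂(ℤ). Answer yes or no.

D₁ = -24, D₂ = -24
f: flip: (3,0,2)→(2,0,3)
f: reduced (well bottom): (2,0,3) with a≤c, −a<b≤a
g: translate: b→0 (≡20 mod 4), so (2,20,53)→(2,0,3)
g: reduced (well bottom): (2,0,3) with a≤c, −a<b≤a
reduced forms (2, 0, 3) vs (2, 0, 3) ⇒ equivalent

yes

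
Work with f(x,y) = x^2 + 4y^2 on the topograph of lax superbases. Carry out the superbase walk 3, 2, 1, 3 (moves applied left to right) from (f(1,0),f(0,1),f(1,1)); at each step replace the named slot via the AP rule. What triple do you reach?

start (1,4,5) = (f(1,0),f(0,1),f(1,1))
replace slot 3: 2·(1+4) − 5 = 5 → (1,4,5)
replace slot 2: 2·(1+5) − 4 = 8 → (1,8,5)
replace slot 1: 2·(8+5) − 1 = 25 → (25,8,5)
replace slot 3: 2·(25+8) − 5 = 61 → (25,8,61)

25,8,61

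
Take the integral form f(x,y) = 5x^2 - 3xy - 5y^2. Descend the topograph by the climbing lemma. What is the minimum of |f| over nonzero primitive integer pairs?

descent: ρ → (-5,3,5)  [lands on river]
river: ρ → (5,7,-3)
river: ρ → (-3,5,7)
river: ρ → (7,9,-1)
river: ρ → (-1,9,7)
river: ρ → (7,5,-3)
river: ρ → (-3,7,5)
river: ρ → (5,3,-5)
river: ρ → (-5,7,3)
river: ρ → (3,5,-7)
river: ρ → (-7,9,1)
river: ρ → (1,9,-7)
river: ρ → (-7,5,3)
river: ρ → (3,7,-5)
closes: descent 1, river 14
min |a| on river = 1

1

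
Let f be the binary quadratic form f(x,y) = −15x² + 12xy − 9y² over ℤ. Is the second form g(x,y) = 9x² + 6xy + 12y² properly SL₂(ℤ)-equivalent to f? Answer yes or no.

D₁ = -396, D₂ = -396
f is negative-definite; reduce −f:
−f: flip: (15,-12,9)→(9,12,15)
−f: translate: b→-6 (≡12 mod 18), so (9,12,15)→(9,-6,12)
−f: reduced (well bottom): (9,-6,12) with a≤c, −a<b≤a
flip sign back: reduced form of f is (-9,6,-12)
g: reduced (well bottom): (9,6,12) with a≤c, −a<b≤a
reduced forms (-9, 6, -12) vs (9, 6, 12) ⇒ inequivalent

no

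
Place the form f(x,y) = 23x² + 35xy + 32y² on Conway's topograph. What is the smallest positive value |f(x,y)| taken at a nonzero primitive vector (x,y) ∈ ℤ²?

translate: b→-11 (≡35 mod 46), so (23,35,32)→(23,-11,20)
flip: (23,-11,20)→(20,11,23)
reduced (well bottom): (20,11,23) with a≤c, −a<b≤a
well minimum = a = 20

20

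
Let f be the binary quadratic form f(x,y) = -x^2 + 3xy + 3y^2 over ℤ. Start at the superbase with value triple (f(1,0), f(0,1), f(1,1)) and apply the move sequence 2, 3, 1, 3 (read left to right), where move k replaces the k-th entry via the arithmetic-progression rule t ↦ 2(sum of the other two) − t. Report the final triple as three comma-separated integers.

start (-1,3,5) = (f(1,0),f(0,1),f(1,1))
replace slot 2: 2·((-1)+5) − 3 = 5 → (-1,5,5)
replace slot 3: 2·((-1)+5) − 5 = 3 → (-1,5,3)
replace slot 1: 2·(5+3) − (-1) = 17 → (17,5,3)
replace slot 3: 2·(17+5) − 3 = 41 → (17,5,41)

17,5,41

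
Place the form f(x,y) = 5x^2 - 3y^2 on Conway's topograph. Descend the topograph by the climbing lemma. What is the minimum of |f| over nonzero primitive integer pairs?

descent: ρ → (-3,6,2)  [lands on river]
river: ρ → (2,6,-3)
closes: descent 1, river 2
min |a| on river = 2

2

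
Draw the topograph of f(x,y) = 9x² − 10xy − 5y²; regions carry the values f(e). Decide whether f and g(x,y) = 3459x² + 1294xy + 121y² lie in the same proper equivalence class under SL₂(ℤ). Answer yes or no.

D₁ = 280, D₂ = 280
river cycle of f (length 6): (-5, 10, 9), (9, 8, -6), (-6, 16, 1), (1, 16, -6), (-6, 8, 9), (9, 10, -5)
river cycle of g (length 6): (-5, 10, 9), (9, 8, -6), (-6, 16, 1), (1, 16, -6), (-6, 8, 9), (9, 10, -5)
cycles coincide ⇒ equivalent

yes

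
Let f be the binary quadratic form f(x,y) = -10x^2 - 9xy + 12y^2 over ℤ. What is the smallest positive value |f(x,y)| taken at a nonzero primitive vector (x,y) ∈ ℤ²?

descent: ρ → (12,9,-10)  [lands on river]
river: ρ → (-10,11,11)
river: ρ → (11,11,-10)
river: ρ → (-10,9,12)
river: ρ → (12,15,-7)
river: ρ → (-7,13,14)
river: ρ → (14,15,-6)
river: ρ → (-6,21,5)
river: ρ → (5,19,-10)
river: ρ → (-10,21,3)
river: ρ → (3,21,-10)
river: ρ → (-10,19,5)
river: ρ → (5,21,-6)
river: ρ → (-6,15,14)
river: ρ → (14,13,-7)
river: ρ → (-7,15,12)
closes: descent 1, river 16
min |a| on river = 3

3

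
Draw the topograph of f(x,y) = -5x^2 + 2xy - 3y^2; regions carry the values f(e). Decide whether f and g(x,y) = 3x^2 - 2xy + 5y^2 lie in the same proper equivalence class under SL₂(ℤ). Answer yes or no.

D₁ = -56, D₂ = -56
f is negative-definite; reduce −f:
−f: flip: (5,-2,3)→(3,2,5)
−f: reduced (well bottom): (3,2,5) with a≤c, −a<b≤a
flip sign back: reduced form of f is (-3,-2,-5)
g: reduced (well bottom): (3,-2,5) with a≤c, −a<b≤a
reduced forms (-3, -2, -5) vs (3, -2, 5) ⇒ inequivalent

no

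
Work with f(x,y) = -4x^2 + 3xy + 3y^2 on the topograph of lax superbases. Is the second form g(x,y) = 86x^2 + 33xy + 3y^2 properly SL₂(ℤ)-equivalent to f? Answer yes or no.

D₁ = 57, D₂ = 57
river cycle of f (length 6): (3, 3, -4), (-4, 5, 2), (2, 7, -1), (-1, 7, 2), (2, 5, -4), (-4, 3, 3)
river cycle of g (length 6): (3, 3, -4), (-4, 5, 2), (2, 7, -1), (-1, 7, 2), (2, 5, -4), (-4, 3, 3)
cycles coincide ⇒ equivalent

yes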